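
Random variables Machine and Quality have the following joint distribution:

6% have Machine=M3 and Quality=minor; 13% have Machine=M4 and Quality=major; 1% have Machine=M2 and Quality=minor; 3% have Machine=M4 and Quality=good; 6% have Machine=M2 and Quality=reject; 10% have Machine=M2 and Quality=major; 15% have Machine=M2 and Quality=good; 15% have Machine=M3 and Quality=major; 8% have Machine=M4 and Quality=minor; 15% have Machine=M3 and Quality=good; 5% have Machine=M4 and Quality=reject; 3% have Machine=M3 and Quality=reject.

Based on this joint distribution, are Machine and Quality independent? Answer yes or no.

P(Machine=M4) = 0.29 and P(Quality=good) = 0.33, so their product is 0.0957, but P(Machine=M4, Quality=good) = 0.03. Since these differ, Machine and Quality are not independent.

no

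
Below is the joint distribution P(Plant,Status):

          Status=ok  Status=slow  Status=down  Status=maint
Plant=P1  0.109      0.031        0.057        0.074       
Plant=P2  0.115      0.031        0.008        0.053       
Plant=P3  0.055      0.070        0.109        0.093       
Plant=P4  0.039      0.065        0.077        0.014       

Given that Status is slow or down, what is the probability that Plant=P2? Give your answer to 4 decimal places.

0.0871

P(Status=slow) = 0.031 + 0.031 + 0.070 + 0.065 = 0.197.
P(Status=down) = 0.057 + 0.008 + 0.109 + 0.077 = 0.251.
P(Status ∈ {slow, down}) = 0.197 + 0.251 = 0.448; P(Plant=P2, Status ∈ {slow, down}) = 0.031 + 0.008 = 0.039.
P(Plant=P2 | Status ∈ {slow, down}) = 0.039/0.448 = 0.0871.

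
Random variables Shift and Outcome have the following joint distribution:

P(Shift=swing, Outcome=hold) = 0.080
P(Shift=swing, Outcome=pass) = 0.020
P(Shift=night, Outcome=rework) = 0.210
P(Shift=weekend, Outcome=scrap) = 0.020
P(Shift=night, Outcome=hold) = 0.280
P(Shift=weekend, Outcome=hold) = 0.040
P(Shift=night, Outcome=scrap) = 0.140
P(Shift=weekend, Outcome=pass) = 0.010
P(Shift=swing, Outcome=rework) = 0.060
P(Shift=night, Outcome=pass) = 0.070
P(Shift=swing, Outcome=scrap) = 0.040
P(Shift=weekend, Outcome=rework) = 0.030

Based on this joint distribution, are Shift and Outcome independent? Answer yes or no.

yes

Every cell satisfies P(Shift,Outcome) = P(Shift)·P(Outcome). For instance P(Shift=swing) = 0.200, P(Outcome=scrap) = 0.200, and 0.200×0.200 = 0.040 matches the joint entry. So Shift and Outcome are independent.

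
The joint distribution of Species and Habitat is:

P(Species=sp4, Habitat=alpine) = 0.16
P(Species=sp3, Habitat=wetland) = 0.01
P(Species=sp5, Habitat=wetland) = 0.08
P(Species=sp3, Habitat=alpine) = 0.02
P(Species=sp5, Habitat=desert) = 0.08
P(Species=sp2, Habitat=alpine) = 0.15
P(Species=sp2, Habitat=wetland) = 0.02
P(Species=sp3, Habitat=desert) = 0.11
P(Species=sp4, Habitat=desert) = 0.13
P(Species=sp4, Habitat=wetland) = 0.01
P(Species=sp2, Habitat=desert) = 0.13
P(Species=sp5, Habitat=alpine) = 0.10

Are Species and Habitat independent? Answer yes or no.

no

P(Species=sp5) = 0.26 and P(Habitat=wetland) = 0.12, so their product is 0.0312, but P(Species=sp5, Habitat=wetland) = 0.08. Since these differ, Species and Habitat are not independent.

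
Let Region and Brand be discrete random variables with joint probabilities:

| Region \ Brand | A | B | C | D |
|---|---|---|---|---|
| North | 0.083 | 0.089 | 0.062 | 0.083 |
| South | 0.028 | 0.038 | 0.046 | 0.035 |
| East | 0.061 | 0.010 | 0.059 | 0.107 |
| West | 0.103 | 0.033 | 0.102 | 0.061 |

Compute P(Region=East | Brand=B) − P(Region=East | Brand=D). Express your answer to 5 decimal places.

-0.31530

P(Brand=B) = 0.089 + 0.038 + 0.010 + 0.033 = 0.170; P(Region=East | Brand=B) = 0.010/0.170 = 0.058824.
P(Brand=D) = 0.083 + 0.035 + 0.107 + 0.061 = 0.286; P(Region=East | Brand=D) = 0.107/0.286 = 0.374126.
Difference = -0.31530.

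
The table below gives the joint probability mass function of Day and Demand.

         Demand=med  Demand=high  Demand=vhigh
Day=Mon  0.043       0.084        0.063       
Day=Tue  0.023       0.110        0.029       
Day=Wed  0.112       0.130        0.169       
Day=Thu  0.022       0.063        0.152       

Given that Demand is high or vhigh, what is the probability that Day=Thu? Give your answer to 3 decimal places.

P(Demand=high) = 0.084 + 0.110 + 0.130 + 0.063 = 0.387.
P(Demand=vhigh) = 0.063 + 0.029 + 0.169 + 0.152 = 0.413.
P(Demand ∈ {high, vhigh}) = 0.387 + 0.413 = 0.800; P(Day=Thu, Demand ∈ {high, vhigh}) = 0.063 + 0.152 = 0.215.
P(Day=Thu | Demand ∈ {high, vhigh}) = 0.215/0.800 = 0.269.

0.269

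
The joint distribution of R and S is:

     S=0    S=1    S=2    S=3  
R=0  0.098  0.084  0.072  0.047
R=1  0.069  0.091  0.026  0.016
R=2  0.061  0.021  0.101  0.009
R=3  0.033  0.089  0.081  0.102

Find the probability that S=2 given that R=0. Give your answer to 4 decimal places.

0.2392

P(R=0) = 0.098 + 0.084 + 0.072 + 0.047 = 0.301.
P(S=2 | R=0) = 0.072/0.301 = 0.2392.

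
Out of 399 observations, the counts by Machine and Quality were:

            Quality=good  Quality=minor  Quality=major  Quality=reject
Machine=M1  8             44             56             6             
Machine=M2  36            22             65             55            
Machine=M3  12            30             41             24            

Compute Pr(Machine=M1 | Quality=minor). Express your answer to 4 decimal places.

0.4583

Total with Quality=minor: 44 + 22 + 30 = 96.
P(Machine=M1 | Quality=minor) = 44/96 = 0.4583.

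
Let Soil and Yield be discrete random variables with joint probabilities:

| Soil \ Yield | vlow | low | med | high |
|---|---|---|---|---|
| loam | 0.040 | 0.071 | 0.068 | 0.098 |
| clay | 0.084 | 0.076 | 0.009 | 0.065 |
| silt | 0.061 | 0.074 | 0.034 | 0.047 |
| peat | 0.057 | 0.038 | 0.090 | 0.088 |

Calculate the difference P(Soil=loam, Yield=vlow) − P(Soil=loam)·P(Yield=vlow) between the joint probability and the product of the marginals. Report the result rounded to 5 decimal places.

-0.02703

P(Soil=loam) = 0.040 + 0.071 + 0.068 + 0.098 = 0.277.
P(Yield=vlow) = 0.040 + 0.084 + 0.061 + 0.057 = 0.242.
P(Soil=loam, Yield=vlow) − P(Soil=loam)P(Yield=vlow) = 0.040 − 0.277×0.242 = -0.02703.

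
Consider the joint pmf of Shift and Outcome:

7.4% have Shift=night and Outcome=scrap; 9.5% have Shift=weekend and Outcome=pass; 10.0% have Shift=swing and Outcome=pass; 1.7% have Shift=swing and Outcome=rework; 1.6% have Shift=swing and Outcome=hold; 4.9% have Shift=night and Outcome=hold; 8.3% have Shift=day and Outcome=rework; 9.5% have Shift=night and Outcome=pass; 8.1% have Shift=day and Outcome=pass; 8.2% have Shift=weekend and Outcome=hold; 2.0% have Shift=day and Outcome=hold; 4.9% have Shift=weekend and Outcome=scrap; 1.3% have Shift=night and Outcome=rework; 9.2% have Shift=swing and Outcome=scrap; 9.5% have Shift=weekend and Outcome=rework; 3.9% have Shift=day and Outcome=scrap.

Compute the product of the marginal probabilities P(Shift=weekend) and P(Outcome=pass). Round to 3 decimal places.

P(Shift=weekend) = 0.095 + 0.095 + 0.049 + 0.082 = 0.321.
P(Outcome=pass) = 0.081 + 0.100 + 0.095 + 0.095 = 0.371.
Product: 0.321 × 0.371 = 0.119.

0.119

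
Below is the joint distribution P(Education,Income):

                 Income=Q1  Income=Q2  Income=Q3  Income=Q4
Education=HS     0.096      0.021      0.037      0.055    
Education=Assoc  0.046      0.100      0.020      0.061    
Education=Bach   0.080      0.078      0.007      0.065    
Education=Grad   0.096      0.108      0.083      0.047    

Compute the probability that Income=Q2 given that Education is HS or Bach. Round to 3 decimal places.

0.226

P(Education=HS) = 0.096 + 0.021 + 0.037 + 0.055 = 0.209.
P(Education=Bach) = 0.080 + 0.078 + 0.007 + 0.065 = 0.230.
P(Education ∈ {HS, Bach}) = 0.209 + 0.230 = 0.439; P(Income=Q2, Education ∈ {HS, Bach}) = 0.021 + 0.078 = 0.099.
P(Income=Q2 | Education ∈ {HS, Bach}) = 0.099/0.439 = 0.226.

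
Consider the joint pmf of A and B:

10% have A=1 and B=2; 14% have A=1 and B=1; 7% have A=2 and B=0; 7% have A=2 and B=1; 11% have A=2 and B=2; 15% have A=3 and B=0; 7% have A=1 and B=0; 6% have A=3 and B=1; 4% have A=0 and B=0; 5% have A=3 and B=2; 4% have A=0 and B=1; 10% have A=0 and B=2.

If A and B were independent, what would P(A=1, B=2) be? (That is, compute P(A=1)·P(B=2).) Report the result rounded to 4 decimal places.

0.1116

P(A=1) = 0.07 + 0.14 + 0.10 = 0.31.
P(B=2) = 0.10 + 0.10 + 0.11 + 0.05 = 0.36.
Product: 0.31 × 0.36 = 0.1116.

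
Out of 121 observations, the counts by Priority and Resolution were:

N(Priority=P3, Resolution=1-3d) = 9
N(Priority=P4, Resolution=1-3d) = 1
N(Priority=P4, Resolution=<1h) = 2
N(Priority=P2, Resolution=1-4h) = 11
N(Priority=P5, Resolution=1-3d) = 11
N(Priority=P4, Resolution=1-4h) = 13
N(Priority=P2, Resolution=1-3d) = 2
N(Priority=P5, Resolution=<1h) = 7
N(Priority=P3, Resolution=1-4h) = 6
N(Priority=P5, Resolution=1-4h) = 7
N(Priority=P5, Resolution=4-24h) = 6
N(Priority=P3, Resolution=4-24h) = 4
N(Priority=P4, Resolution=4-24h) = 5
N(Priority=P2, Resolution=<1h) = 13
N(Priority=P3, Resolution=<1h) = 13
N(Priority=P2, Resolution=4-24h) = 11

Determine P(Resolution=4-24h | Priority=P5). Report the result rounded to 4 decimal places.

Total with Priority=P5: 7 + 7 + 6 + 11 = 31.
P(Resolution=4-24h | Priority=P5) = 6/31 = 0.1935.

0.1935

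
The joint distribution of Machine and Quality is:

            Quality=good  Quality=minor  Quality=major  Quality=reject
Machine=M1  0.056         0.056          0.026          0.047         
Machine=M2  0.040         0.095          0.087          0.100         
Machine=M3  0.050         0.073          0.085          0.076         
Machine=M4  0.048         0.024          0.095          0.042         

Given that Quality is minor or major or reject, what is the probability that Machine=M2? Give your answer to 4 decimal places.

P(Quality=minor) = 0.056 + 0.095 + 0.073 + 0.024 = 0.248.
P(Quality=major) = 0.026 + 0.087 + 0.085 + 0.095 = 0.293.
P(Quality=reject) = 0.047 + 0.100 + 0.076 + 0.042 = 0.265.
P(Quality ∈ {minor, major, reject}) = 0.248 + 0.293 + 0.265 = 0.806; P(Machine=M2, Quality ∈ {minor, major, reject}) = 0.095 + 0.087 + 0.100 = 0.282.
P(Machine=M2 | Quality ∈ {minor, major, reject}) = 0.282/0.806 = 0.3499.

0.3499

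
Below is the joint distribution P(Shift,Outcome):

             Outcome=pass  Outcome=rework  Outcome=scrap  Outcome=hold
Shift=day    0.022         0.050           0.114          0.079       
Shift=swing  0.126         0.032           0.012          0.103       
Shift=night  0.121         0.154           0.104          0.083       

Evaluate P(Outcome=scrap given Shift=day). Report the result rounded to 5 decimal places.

P(Shift=day) = 0.022 + 0.050 + 0.114 + 0.079 = 0.265.
P(Outcome=scrap | Shift=day) = 0.114/0.265 = 0.43019.

0.43019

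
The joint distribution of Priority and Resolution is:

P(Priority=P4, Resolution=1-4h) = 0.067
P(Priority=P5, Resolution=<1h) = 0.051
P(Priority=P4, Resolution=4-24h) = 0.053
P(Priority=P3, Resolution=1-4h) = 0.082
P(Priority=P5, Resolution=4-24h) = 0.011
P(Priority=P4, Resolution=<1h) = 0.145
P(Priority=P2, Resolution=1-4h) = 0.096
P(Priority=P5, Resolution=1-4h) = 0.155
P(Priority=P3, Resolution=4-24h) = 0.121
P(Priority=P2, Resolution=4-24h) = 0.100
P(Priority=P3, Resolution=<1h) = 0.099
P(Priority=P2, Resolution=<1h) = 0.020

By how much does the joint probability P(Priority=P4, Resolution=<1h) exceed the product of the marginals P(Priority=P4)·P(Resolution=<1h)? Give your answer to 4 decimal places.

0.0615

P(Priority=P4) = 0.145 + 0.067 + 0.053 = 0.265.
P(Resolution=<1h) = 0.020 + 0.099 + 0.145 + 0.051 = 0.315.
P(Priority=P4, Resolution=<1h) − P(Priority=P4)P(Resolution=<1h) = 0.145 − 0.265×0.315 = 0.0615.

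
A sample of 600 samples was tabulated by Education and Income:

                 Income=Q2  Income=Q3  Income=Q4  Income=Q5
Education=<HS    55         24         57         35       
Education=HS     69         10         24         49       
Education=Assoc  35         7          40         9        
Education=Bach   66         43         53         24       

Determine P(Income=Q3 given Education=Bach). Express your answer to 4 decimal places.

0.2312

Total with Education=Bach: 66 + 43 + 53 + 24 = 186.
P(Income=Q3 | Education=Bach) = 43/186 = 0.2312.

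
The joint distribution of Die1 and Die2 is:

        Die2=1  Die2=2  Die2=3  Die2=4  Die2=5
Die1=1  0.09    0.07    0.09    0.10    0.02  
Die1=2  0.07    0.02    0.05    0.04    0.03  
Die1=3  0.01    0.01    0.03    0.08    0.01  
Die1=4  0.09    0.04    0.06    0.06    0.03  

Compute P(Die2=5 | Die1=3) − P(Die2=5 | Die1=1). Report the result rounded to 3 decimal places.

P(Die1=3) = 0.01 + 0.01 + 0.03 + 0.08 + 0.01 = 0.14; P(Die2=5 | Die1=3) = 0.01/0.14 = 0.0714.
P(Die1=1) = 0.09 + 0.07 + 0.09 + 0.10 + 0.02 = 0.37; P(Die2=5 | Die1=1) = 0.02/0.37 = 0.0541.
Difference = 0.017.

0.017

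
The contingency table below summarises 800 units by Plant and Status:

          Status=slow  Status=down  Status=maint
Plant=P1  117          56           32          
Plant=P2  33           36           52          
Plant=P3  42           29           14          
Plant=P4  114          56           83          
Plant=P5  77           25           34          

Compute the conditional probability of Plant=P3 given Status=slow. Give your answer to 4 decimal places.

0.1097

Total with Status=slow: 117 + 33 + 42 + 114 + 77 = 383.
P(Plant=P3 | Status=slow) = 42/383 = 0.1097.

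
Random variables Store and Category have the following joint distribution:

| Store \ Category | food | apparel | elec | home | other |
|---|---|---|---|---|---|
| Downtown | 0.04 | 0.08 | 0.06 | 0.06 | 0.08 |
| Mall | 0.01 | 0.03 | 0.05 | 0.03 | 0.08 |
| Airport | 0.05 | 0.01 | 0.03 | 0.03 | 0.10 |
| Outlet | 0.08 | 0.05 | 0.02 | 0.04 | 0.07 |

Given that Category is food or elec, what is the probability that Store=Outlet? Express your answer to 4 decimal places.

0.2941

P(Category=food) = 0.04 + 0.01 + 0.05 + 0.08 = 0.18.
P(Category=elec) = 0.06 + 0.05 + 0.03 + 0.02 = 0.16.
P(Category ∈ {food, elec}) = 0.18 + 0.16 = 0.34; P(Store=Outlet, Category ∈ {food, elec}) = 0.08 + 0.02 = 0.10.
P(Store=Outlet | Category ∈ {food, elec}) = 0.10/0.34 = 0.2941.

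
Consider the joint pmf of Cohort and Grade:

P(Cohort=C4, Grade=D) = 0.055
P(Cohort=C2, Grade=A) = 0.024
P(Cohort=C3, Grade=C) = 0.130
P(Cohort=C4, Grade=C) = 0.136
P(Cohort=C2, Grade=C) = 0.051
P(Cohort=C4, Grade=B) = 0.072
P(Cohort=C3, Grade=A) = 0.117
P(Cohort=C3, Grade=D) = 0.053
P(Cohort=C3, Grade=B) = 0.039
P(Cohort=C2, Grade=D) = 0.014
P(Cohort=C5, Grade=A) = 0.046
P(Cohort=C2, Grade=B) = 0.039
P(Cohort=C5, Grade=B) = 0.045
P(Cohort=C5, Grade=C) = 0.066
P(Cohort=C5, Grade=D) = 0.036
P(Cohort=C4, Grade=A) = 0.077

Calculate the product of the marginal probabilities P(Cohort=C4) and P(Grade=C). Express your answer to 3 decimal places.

0.130

P(Cohort=C4) = 0.077 + 0.072 + 0.136 + 0.055 = 0.340.
P(Grade=C) = 0.051 + 0.130 + 0.136 + 0.066 = 0.383.
Product: 0.340 × 0.383 = 0.130.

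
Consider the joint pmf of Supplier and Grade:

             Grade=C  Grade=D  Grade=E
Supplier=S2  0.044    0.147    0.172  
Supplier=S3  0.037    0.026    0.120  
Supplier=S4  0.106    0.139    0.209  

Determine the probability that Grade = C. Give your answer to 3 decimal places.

P(Grade=C) = 0.044 + 0.037 + 0.106 = 0.187.

0.187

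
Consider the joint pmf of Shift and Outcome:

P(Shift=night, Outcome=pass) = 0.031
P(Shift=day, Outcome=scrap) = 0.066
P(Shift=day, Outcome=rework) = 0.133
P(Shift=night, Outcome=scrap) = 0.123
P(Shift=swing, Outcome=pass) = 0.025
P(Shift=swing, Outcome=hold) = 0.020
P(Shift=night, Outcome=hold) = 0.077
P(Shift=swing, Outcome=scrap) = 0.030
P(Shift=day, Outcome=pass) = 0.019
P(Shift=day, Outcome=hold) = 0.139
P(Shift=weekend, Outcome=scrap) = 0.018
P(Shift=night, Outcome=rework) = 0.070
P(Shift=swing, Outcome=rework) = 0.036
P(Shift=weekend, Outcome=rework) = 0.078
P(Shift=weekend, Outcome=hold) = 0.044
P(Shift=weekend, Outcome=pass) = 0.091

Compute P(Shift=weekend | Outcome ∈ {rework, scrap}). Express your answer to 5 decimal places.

P(Outcome=rework) = 0.133 + 0.036 + 0.070 + 0.078 = 0.317.
P(Outcome=scrap) = 0.066 + 0.030 + 0.123 + 0.018 = 0.237.
P(Outcome ∈ {rework, scrap}) = 0.317 + 0.237 = 0.554; P(Shift=weekend, Outcome ∈ {rework, scrap}) = 0.078 + 0.018 = 0.096.
P(Shift=weekend | Outcome ∈ {rework, scrap}) = 0.096/0.554 = 0.17329.

0.17329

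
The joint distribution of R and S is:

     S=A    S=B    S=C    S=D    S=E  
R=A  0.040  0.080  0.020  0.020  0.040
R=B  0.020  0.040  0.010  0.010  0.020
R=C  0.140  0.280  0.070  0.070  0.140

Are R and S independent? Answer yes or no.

yes

Every cell satisfies P(R,S) = P(R)·P(S). For instance P(R=B) = 0.100, P(S=D) = 0.100, and 0.100×0.100 = 0.010 matches the joint entry. So R and S are independent.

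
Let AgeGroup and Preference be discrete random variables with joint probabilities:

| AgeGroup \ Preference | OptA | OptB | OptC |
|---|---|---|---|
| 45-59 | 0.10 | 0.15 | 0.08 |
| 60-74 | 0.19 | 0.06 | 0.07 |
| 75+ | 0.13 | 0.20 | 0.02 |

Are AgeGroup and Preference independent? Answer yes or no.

no

P(AgeGroup=60-74) = 0.32 and P(Preference=OptB) = 0.41, so their product is 0.1312, but P(AgeGroup=60-74, Preference=OptB) = 0.06. Since these differ, AgeGroup and Preference are not independent.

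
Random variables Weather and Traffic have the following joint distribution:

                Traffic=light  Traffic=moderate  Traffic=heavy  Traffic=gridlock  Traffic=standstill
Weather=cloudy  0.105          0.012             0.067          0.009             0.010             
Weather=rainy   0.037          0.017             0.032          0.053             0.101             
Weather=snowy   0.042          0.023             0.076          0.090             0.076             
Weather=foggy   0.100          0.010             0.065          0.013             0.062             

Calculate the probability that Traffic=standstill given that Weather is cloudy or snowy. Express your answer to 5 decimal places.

P(Weather=cloudy) = 0.105 + 0.012 + 0.067 + 0.009 + 0.010 = 0.203.
P(Weather=snowy) = 0.042 + 0.023 + 0.076 + 0.090 + 0.076 = 0.307.
P(Weather ∈ {cloudy, snowy}) = 0.203 + 0.307 = 0.510; P(Traffic=standstill, Weather ∈ {cloudy, snowy}) = 0.010 + 0.076 = 0.086.
P(Traffic=standstill | Weather ∈ {cloudy, snowy}) = 0.086/0.510 = 0.16863.

0.16863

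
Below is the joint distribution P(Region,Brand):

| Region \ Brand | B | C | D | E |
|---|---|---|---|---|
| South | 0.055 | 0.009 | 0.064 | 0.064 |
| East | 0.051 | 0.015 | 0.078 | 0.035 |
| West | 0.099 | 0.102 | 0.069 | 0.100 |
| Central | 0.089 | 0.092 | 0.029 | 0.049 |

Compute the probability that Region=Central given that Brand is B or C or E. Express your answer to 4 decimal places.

0.3026

P(Brand=B) = 0.055 + 0.051 + 0.099 + 0.089 = 0.294.
P(Brand=C) = 0.009 + 0.015 + 0.102 + 0.092 = 0.218.
P(Brand=E) = 0.064 + 0.035 + 0.100 + 0.049 = 0.248.
P(Brand ∈ {B, C, E}) = 0.294 + 0.218 + 0.248 = 0.760; P(Region=Central, Brand ∈ {B, C, E}) = 0.089 + 0.092 + 0.049 = 0.230.
P(Region=Central | Brand ∈ {B, C, E}) = 0.230/0.760 = 0.3026.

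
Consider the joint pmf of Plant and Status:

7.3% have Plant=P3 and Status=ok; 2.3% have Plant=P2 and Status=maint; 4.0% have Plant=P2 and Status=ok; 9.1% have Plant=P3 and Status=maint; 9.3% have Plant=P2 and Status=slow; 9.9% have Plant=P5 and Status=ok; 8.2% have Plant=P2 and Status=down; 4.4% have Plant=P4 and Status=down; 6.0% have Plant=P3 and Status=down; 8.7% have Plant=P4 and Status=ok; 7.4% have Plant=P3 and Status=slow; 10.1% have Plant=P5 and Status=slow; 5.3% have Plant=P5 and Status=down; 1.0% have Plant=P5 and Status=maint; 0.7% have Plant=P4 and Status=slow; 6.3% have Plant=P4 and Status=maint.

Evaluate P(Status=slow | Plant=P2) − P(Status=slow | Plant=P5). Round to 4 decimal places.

0.0067

P(Plant=P2) = 0.040 + 0.093 + 0.082 + 0.023 = 0.238; P(Status=slow | Plant=P2) = 0.093/0.238 = 0.39076.
P(Plant=P5) = 0.099 + 0.101 + 0.053 + 0.010 = 0.263; P(Status=slow | Plant=P5) = 0.101/0.263 = 0.38403.
Difference = 0.0067.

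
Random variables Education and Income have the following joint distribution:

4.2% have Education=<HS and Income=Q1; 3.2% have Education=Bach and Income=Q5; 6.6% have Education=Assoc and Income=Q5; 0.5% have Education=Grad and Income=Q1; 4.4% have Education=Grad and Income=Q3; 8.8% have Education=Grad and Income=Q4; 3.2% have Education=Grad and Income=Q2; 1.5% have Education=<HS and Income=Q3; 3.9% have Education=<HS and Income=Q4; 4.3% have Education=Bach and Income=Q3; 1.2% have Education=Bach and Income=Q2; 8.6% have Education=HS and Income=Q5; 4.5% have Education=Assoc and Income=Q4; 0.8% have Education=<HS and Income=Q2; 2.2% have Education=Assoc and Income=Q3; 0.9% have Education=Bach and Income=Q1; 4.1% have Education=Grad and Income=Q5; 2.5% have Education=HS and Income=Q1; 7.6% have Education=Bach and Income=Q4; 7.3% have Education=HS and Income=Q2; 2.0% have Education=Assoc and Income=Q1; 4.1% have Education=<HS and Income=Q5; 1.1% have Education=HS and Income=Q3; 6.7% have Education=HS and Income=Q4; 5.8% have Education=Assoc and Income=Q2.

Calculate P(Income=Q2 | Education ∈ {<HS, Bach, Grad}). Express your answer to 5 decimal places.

P(Education=<HS) = 0.042 + 0.008 + 0.015 + 0.039 + 0.041 = 0.145.
P(Education=Bach) = 0.009 + 0.012 + 0.043 + 0.076 + 0.032 = 0.172.
P(Education=Grad) = 0.005 + 0.032 + 0.044 + 0.088 + 0.041 = 0.210.
P(Education ∈ {<HS, Bach, Grad}) = 0.145 + 0.172 + 0.210 = 0.527; P(Income=Q2, Education ∈ {<HS, Bach, Grad}) = 0.008 + 0.012 + 0.032 = 0.052.
P(Income=Q2 | Education ∈ {<HS, Bach, Grad}) = 0.052/0.527 = 0.09867.

0.09867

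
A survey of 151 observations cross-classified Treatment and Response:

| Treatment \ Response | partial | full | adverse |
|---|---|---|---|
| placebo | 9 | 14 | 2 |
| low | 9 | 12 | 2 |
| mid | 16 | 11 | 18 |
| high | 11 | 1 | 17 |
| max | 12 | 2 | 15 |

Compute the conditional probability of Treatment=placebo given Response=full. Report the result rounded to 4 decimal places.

0.3500

Total with Response=full: 14 + 12 + 11 + 1 + 2 = 40.
P(Treatment=placebo | Response=full) = 14/40 = 0.3500.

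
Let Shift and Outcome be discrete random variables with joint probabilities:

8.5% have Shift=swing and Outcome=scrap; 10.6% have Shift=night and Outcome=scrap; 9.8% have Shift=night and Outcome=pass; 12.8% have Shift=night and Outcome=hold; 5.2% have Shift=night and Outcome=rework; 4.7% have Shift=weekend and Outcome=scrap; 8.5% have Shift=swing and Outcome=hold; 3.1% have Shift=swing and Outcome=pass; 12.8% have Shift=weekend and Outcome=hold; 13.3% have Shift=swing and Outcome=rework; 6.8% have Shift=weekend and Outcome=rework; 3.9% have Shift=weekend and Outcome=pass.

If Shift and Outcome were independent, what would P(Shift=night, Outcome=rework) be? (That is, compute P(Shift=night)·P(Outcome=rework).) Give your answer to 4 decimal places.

P(Shift=night) = 0.098 + 0.052 + 0.106 + 0.128 = 0.384.
P(Outcome=rework) = 0.133 + 0.052 + 0.068 = 0.253.
Product: 0.384 × 0.253 = 0.0972.

0.0972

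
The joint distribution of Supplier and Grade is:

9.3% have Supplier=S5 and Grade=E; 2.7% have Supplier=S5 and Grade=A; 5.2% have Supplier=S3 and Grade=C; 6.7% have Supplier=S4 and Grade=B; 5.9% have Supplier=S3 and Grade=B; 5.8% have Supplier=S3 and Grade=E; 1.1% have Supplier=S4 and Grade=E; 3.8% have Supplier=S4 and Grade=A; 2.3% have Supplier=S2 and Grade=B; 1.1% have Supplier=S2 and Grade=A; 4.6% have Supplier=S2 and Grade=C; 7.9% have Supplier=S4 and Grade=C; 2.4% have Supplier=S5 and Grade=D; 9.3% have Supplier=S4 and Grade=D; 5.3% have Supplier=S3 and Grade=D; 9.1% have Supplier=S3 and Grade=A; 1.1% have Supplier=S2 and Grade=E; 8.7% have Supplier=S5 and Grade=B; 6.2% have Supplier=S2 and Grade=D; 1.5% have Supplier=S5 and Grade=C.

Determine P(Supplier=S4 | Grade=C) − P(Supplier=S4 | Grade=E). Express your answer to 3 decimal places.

P(Grade=C) = 0.046 + 0.052 + 0.079 + 0.015 = 0.192; P(Supplier=S4 | Grade=C) = 0.079/0.192 = 0.4115.
P(Grade=E) = 0.011 + 0.058 + 0.011 + 0.093 = 0.173; P(Supplier=S4 | Grade=E) = 0.011/0.173 = 0.0636.
Difference = 0.348.

0.348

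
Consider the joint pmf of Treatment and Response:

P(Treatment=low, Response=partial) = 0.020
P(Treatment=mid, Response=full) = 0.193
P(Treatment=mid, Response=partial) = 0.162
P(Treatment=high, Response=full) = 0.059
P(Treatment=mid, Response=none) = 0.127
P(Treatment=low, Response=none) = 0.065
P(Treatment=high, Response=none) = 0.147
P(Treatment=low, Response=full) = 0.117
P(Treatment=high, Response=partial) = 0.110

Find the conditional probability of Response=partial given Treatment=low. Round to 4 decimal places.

P(Treatment=low) = 0.065 + 0.020 + 0.117 = 0.202.
P(Response=partial | Treatment=low) = 0.020/0.202 = 0.0990.

0.0990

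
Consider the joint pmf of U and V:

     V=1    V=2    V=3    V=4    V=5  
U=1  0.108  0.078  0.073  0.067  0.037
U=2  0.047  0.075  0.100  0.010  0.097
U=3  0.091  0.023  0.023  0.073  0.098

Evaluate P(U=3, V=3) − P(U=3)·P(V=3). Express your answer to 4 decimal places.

-0.0374

P(U=3) = 0.091 + 0.023 + 0.023 + 0.073 + 0.098 = 0.308.
P(V=3) = 0.073 + 0.100 + 0.023 = 0.196.
P(U=3, V=3) − P(U=3)P(V=3) = 0.023 − 0.308×0.196 = -0.0374.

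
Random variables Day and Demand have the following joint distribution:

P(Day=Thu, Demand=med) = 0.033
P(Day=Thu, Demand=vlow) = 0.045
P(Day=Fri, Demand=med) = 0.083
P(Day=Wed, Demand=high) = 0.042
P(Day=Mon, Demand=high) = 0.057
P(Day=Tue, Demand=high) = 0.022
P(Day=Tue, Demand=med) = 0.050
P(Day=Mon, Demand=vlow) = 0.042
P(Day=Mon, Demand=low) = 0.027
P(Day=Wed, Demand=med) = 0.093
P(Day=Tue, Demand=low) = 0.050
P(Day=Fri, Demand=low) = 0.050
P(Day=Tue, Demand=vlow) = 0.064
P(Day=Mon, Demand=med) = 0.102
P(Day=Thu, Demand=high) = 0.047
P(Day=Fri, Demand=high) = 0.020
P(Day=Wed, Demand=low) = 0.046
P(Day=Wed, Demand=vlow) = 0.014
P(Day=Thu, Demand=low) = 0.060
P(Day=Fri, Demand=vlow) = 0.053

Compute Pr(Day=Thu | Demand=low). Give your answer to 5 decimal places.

0.25751

P(Demand=low) = 0.027 + 0.050 + 0.046 + 0.060 + 0.050 = 0.233.
P(Day=Thu | Demand=low) = 0.060/0.233 = 0.25751.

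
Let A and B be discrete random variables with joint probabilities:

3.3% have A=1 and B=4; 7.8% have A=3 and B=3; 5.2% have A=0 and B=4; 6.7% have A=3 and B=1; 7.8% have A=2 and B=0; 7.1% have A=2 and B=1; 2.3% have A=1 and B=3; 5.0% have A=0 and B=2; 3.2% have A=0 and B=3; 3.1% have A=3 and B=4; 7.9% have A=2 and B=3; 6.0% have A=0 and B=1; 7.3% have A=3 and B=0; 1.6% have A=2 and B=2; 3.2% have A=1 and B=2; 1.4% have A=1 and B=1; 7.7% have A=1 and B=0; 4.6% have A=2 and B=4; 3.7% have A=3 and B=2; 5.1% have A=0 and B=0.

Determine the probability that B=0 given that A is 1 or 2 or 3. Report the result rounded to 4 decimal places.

P(A=1) = 0.077 + 0.014 + 0.032 + 0.023 + 0.033 = 0.179.
P(A=2) = 0.078 + 0.071 + 0.016 + 0.079 + 0.046 = 0.290.
P(A=3) = 0.073 + 0.067 + 0.037 + 0.078 + 0.031 = 0.286.
P(A ∈ {1, 2, 3}) = 0.179 + 0.290 + 0.286 = 0.755; P(B=0, A ∈ {1, 2, 3}) = 0.077 + 0.078 + 0.073 = 0.228.
P(B=0 | A ∈ {1, 2, 3}) = 0.228/0.755 = 0.3020.

0.3020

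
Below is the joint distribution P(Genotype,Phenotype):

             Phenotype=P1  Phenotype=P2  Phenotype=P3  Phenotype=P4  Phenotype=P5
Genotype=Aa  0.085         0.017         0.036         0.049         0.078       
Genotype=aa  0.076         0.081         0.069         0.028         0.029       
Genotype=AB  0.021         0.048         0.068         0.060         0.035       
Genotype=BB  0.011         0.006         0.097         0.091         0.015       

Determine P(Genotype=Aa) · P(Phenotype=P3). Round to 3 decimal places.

P(Genotype=Aa) = 0.085 + 0.017 + 0.036 + 0.049 + 0.078 = 0.265.
P(Phenotype=P3) = 0.036 + 0.069 + 0.068 + 0.097 = 0.270.
Product: 0.265 × 0.270 = 0.072.

0.072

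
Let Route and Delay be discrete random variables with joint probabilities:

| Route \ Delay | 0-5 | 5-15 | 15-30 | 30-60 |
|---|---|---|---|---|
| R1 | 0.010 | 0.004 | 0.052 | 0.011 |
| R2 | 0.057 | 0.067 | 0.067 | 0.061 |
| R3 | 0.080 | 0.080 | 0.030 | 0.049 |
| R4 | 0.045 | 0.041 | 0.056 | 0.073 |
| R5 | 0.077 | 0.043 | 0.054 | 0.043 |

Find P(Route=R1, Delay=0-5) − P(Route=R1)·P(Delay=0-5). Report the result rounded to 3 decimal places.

-0.011

P(Route=R1) = 0.010 + 0.004 + 0.052 + 0.011 = 0.077.
P(Delay=0-5) = 0.010 + 0.057 + 0.080 + 0.045 + 0.077 = 0.269.
P(Route=R1, Delay=0-5) − P(Route=R1)P(Delay=0-5) = 0.010 − 0.077×0.269 = -0.011.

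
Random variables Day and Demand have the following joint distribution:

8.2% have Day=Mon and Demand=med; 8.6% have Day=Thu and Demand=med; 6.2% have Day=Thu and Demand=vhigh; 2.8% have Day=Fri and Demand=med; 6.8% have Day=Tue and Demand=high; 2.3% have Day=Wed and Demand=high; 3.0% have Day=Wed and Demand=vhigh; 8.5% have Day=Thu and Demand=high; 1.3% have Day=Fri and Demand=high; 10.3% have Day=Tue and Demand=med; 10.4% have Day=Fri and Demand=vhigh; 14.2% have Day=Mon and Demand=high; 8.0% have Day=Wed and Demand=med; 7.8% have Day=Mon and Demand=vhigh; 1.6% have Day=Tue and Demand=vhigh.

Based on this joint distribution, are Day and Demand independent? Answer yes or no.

no

P(Day=Fri) = 0.145 and P(Demand=vhigh) = 0.290, so their product is 0.04205, but P(Day=Fri, Demand=vhigh) = 0.104. Since these differ, Day and Demand are not independent.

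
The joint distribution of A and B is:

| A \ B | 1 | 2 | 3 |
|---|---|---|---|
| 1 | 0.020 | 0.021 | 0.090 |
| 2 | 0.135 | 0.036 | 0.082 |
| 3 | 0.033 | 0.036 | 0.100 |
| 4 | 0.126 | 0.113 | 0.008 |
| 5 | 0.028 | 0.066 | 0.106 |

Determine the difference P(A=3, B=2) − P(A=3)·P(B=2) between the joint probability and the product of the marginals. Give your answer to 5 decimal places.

-0.00997

P(A=3) = 0.033 + 0.036 + 0.100 = 0.169.
P(B=2) = 0.021 + 0.036 + 0.036 + 0.113 + 0.066 = 0.272.
P(A=3, B=2) − P(A=3)P(B=2) = 0.036 − 0.169×0.272 = -0.00997.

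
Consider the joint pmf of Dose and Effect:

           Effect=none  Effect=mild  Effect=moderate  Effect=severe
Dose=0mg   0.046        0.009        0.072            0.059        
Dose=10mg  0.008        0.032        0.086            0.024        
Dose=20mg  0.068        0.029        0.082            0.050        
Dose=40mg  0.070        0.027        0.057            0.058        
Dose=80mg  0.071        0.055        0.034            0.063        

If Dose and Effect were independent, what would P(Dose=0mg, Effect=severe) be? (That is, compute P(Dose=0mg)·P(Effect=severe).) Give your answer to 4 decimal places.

0.0472

P(Dose=0mg) = 0.046 + 0.009 + 0.072 + 0.059 = 0.186.
P(Effect=severe) = 0.059 + 0.024 + 0.050 + 0.058 + 0.063 = 0.254.
Product: 0.186 × 0.254 = 0.0472.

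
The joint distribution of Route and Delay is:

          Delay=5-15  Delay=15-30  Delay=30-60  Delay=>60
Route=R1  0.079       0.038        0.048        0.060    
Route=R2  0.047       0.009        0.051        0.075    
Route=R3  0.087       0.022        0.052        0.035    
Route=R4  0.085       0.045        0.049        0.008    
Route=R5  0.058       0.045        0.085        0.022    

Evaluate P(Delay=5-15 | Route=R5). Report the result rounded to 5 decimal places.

0.27619

P(Route=R5) = 0.058 + 0.045 + 0.085 + 0.022 = 0.210.
P(Delay=5-15 | Route=R5) = 0.058/0.210 = 0.27619.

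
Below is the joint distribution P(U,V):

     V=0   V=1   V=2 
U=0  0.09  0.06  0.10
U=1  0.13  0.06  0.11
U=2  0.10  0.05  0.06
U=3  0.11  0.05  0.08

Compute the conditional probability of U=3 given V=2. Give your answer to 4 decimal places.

P(V=2) = 0.10 + 0.11 + 0.06 + 0.08 = 0.35.
P(U=3 | V=2) = 0.08/0.35 = 0.2286.

0.2286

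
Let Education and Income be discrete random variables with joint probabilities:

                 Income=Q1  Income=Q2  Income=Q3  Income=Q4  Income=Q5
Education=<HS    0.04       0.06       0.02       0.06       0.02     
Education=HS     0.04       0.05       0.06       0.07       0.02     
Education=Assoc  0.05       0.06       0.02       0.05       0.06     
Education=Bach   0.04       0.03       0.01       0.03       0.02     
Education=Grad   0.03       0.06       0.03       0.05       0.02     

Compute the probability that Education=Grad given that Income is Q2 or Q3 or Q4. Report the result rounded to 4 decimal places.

0.2121

P(Income=Q2) = 0.06 + 0.05 + 0.06 + 0.03 + 0.06 = 0.26.
P(Income=Q3) = 0.02 + 0.06 + 0.02 + 0.01 + 0.03 = 0.14.
P(Income=Q4) = 0.06 + 0.07 + 0.05 + 0.03 + 0.05 = 0.26.
P(Income ∈ {Q2, Q3, Q4}) = 0.26 + 0.14 + 0.26 = 0.66; P(Education=Grad, Income ∈ {Q2, Q3, Q4}) = 0.06 + 0.03 + 0.05 = 0.14.
P(Education=Grad | Income ∈ {Q2, Q3, Q4}) = 0.14/0.66 = 0.2121.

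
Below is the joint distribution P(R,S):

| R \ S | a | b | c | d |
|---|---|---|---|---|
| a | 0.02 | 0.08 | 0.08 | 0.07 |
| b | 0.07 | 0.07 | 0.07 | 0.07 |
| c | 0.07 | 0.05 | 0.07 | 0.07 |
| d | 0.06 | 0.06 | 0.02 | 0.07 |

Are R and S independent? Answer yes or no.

P(R=a) = 0.25 and P(S=a) = 0.22, so their product is 0.0550, but P(R=a, S=a) = 0.02. Since these differ, R and S are not independent.

no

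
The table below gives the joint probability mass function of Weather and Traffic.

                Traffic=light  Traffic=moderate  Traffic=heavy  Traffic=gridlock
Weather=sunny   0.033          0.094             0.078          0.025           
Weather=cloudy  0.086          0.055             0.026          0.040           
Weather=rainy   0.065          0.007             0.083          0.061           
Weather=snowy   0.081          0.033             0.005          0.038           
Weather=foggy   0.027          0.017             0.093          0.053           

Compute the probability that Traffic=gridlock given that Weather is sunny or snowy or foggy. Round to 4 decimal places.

P(Weather=sunny) = 0.033 + 0.094 + 0.078 + 0.025 = 0.230.
P(Weather=snowy) = 0.081 + 0.033 + 0.005 + 0.038 = 0.157.
P(Weather=foggy) = 0.027 + 0.017 + 0.093 + 0.053 = 0.190.
P(Weather ∈ {sunny, snowy, foggy}) = 0.230 + 0.157 + 0.190 = 0.577; P(Traffic=gridlock, Weather ∈ {sunny, snowy, foggy}) = 0.025 + 0.038 + 0.053 = 0.116.
P(Traffic=gridlock | Weather ∈ {sunny, snowy, foggy}) = 0.116/0.577 = 0.2010.

0.2010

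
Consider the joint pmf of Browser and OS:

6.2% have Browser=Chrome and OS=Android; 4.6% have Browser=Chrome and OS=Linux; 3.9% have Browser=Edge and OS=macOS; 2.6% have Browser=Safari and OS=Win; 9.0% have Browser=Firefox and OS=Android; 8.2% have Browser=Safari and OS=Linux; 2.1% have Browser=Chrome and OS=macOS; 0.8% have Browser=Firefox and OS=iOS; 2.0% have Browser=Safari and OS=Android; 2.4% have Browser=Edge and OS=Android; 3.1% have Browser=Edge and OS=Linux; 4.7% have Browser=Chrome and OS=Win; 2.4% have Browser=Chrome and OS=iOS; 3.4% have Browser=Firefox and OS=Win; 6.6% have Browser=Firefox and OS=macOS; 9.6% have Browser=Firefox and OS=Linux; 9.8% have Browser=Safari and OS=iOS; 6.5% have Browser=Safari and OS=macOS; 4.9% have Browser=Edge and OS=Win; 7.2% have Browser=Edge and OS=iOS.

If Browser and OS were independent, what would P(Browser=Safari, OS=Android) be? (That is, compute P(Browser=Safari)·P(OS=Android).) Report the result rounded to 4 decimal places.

P(Browser=Safari) = 0.026 + 0.065 + 0.082 + 0.098 + 0.020 = 0.291.
P(OS=Android) = 0.062 + 0.090 + 0.020 + 0.024 = 0.196.
Product: 0.291 × 0.196 = 0.0570.

0.0570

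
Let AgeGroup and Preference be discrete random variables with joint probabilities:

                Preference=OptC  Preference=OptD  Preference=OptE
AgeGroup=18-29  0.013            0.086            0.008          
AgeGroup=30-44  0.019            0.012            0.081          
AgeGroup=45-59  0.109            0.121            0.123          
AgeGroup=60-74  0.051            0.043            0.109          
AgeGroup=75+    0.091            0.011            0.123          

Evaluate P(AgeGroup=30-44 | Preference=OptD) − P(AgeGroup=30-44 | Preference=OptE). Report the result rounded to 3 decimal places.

P(Preference=OptD) = 0.086 + 0.012 + 0.121 + 0.043 + 0.011 = 0.273; P(AgeGroup=30-44 | Preference=OptD) = 0.012/0.273 = 0.0440.
P(Preference=OptE) = 0.008 + 0.081 + 0.123 + 0.109 + 0.123 = 0.444; P(AgeGroup=30-44 | Preference=OptE) = 0.081/0.444 = 0.1824.
Difference = -0.138.

-0.138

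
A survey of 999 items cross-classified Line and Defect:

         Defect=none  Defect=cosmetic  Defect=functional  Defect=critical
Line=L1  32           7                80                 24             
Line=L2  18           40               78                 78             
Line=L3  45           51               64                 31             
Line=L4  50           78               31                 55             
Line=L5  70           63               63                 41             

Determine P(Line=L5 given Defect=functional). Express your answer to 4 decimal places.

0.1994

Total with Defect=functional: 80 + 78 + 64 + 31 + 63 = 316.
P(Line=L5 | Defect=functional) = 63/316 = 0.1994.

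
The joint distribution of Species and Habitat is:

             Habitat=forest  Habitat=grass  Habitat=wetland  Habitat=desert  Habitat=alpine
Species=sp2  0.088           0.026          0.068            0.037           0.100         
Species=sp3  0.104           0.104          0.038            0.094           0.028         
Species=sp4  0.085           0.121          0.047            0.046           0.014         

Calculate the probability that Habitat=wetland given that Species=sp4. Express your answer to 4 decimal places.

P(Species=sp4) = 0.085 + 0.121 + 0.047 + 0.046 + 0.014 = 0.313.
P(Habitat=wetland | Species=sp4) = 0.047/0.313 = 0.1502.

0.1502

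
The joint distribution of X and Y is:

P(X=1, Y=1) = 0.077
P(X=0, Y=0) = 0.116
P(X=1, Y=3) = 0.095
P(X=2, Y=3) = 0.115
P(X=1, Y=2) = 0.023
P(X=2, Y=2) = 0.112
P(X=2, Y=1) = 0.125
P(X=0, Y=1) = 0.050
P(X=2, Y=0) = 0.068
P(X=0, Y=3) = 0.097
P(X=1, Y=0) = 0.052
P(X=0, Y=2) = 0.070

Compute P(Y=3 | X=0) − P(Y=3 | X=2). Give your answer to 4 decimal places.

0.0175

P(X=0) = 0.116 + 0.050 + 0.070 + 0.097 = 0.333; P(Y=3 | X=0) = 0.097/0.333 = 0.29129.
P(X=2) = 0.068 + 0.125 + 0.112 + 0.115 = 0.420; P(Y=3 | X=2) = 0.115/0.420 = 0.27381.
Difference = 0.0175.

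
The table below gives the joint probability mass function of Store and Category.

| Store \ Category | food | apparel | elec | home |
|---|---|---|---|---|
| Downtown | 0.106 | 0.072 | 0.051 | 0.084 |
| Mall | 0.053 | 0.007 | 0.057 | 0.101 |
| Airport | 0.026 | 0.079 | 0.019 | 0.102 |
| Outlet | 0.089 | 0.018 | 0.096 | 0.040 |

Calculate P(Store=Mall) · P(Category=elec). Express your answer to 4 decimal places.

P(Store=Mall) = 0.053 + 0.007 + 0.057 + 0.101 = 0.218.
P(Category=elec) = 0.051 + 0.057 + 0.019 + 0.096 = 0.223.
Product: 0.218 × 0.223 = 0.0486.

0.0486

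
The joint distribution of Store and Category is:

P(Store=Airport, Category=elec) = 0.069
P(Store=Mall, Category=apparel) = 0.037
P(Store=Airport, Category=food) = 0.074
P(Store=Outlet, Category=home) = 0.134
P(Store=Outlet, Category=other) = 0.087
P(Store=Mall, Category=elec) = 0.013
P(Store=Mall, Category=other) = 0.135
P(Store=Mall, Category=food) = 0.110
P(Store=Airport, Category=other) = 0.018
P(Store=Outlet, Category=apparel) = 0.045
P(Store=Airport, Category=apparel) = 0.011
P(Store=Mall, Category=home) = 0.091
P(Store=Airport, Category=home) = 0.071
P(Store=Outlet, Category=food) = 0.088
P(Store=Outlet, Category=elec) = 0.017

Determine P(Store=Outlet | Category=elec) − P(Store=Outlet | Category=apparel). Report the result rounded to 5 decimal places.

P(Category=elec) = 0.013 + 0.069 + 0.017 = 0.099; P(Store=Outlet | Category=elec) = 0.017/0.099 = 0.171717.
P(Category=apparel) = 0.037 + 0.011 + 0.045 = 0.093; P(Store=Outlet | Category=apparel) = 0.045/0.093 = 0.483871.
Difference = -0.31215.

-0.31215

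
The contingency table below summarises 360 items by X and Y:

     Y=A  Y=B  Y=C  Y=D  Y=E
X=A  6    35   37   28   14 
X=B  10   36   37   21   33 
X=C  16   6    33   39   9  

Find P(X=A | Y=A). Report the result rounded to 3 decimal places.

Total with Y=A: 6 + 10 + 16 = 32.
P(X=A | Y=A) = 6/32 = 0.188.

0.188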